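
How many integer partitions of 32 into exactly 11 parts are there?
p(32, 11 parts) = 695

Partitions of n into exactly k parts are in bijection with partitions of n − k into at most k parts (subtract 1 from each part). So p(32, exactly 11) = p(21, parts ≤ 11). Computing via the recurrence p(m, j) = p(m, j−1) + p(m−j, j) gives 695.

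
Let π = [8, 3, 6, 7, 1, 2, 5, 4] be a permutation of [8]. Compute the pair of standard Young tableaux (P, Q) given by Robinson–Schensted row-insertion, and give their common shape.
P = [1, 2, 4] / [3, 5, 7] / [6] / [8];  Q = [1, 3, 4] / [2, 6, 7] / [5] / [8];  common shape = (3, 3, 1, 1)

Row-insert the values π_1, π_2, … into P one at a time, bumping the leftmost entry strictly greater than the inserted value down to the next row. The recording tableau Q records, in position (i, j), the step at which that cell was added to P.
  Insert 8 (step 1): P = [8];  Q = [1]
  Insert 3 (step 2): P = [3] / [8];  Q = [1] / [2]
  Insert 6 (step 3): P = [3, 6] / [8];  Q = [1, 3] / [2]
  Insert 7 (step 4): P = [3, 6, 7] / [8];  Q = [1, 3, 4] / [2]
  Insert 1 (step 5): P = [1, 6, 7] / [3] / [8];  Q = [1, 3, 4] / [2] / [5]
  Insert 2 (step 6): P = [1, 2, 7] / [3, 6] / [8];  Q = [1, 3, 4] / [2, 6] / [5]
  Insert 5 (step 7): P = [1, 2, 5] / [3, 6, 7] / [8];  Q = [1, 3, 4] / [2, 6, 7] / [5]
  Insert 4 (step 8): P = [1, 2, 4] / [3, 5, 7] / [6] / [8];  Q = [1, 3, 4] / [2, 6, 7] / [5] / [8]
Final shape: (3, 3, 1, 1).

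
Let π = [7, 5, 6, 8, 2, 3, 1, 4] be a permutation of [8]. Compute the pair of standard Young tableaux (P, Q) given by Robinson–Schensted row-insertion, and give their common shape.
P = [1, 3, 4] / [2, 6, 8] / [5] / [7];  Q = [1, 3, 4] / [2, 6, 8] / [5] / [7];  common shape = (3, 3, 1, 1)

Row-insert the values π_1, π_2, … into P one at a time, bumping the leftmost entry strictly greater than the inserted value down to the next row. The recording tableau Q records, in position (i, j), the step at which that cell was added to P.
  Insert 7 (step 1): P = [7];  Q = [1]
  Insert 5 (step 2): P = [5] / [7];  Q = [1] / [2]
  Insert 6 (step 3): P = [5, 6] / [7];  Q = [1, 3] / [2]
  Insert 8 (step 4): P = [5, 6, 8] / [7];  Q = [1, 3, 4] / [2]
  Insert 2 (step 5): P = [2, 6, 8] / [5] / [7];  Q = [1, 3, 4] / [2] / [5]
  Insert 3 (step 6): P = [2, 3, 8] / [5, 6] / [7];  Q = [1, 3, 4] / [2, 6] / [5]
  Insert 1 (step 7): P = [1, 3, 8] / [2, 6] / [5] / [7];  Q = [1, 3, 4] / [2, 6] / [5] / [7]
  Insert 4 (step 8): P = [1, 3, 4] / [2, 6, 8] / [5] / [7];  Q = [1, 3, 4] / [2, 6, 8] / [5] / [7]
Final shape: (3, 3, 1, 1).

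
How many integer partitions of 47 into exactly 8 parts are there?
p(47, 8 parts) = 8588

Partitions of n into exactly k parts are in bijection with partitions of n − k into at most k parts (subtract 1 from each part). So p(47, exactly 8) = p(39, parts ≤ 8). Computing via the recurrence p(m, j) = p(m, j−1) + p(m−j, j) gives 8588.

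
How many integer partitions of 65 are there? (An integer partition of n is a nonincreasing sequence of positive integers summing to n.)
p(65) = 2012558

Compute p(n) via the recurrence p(n, m) = p(n, m−1) + p(n−m, m), where p(n, m) counts partitions of n with all parts ≤ m and p(n) = p(n, n). The base cases are p(0, m) = 1 and p(n, 0) = 0 for n > 0. Filling the table yields p(65) = 2012558. (Euler's pentagonal recurrence is an alternative.)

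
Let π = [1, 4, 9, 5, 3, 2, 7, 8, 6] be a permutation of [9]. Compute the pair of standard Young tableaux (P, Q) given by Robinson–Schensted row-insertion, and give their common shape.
P = [1, 2, 5, 6, 8] / [3, 7] / [4] / [9];  Q = [1, 2, 3, 7, 8] / [4, 9] / [5] / [6];  common shape = (5, 2, 1, 1)

Row-insert the values π_1, π_2, … into P one at a time, bumping the leftmost entry strictly greater than the inserted value down to the next row. The recording tableau Q records, in position (i, j), the step at which that cell was added to P.
  Insert 1 (step 1): P = [1];  Q = [1]
  Insert 4 (step 2): P = [1, 4];  Q = [1, 2]
  Insert 9 (step 3): P = [1, 4, 9];  Q = [1, 2, 3]
  Insert 5 (step 4): P = [1, 4, 5] / [9];  Q = [1, 2, 3] / [4]
  Insert 3 (step 5): P = [1, 3, 5] / [4] / [9];  Q = [1, 2, 3] / [4] / [5]
  Insert 2 (step 6): P = [1, 2, 5] / [3] / [4] / [9];  Q = [1, 2, 3] / [4] / [5] / [6]
  Insert 7 (step 7): P = [1, 2, 5, 7] / [3] / [4] / [9];  Q = [1, 2, 3, 7] / [4] / [5] / [6]
  Insert 8 (step 8): P = [1, 2, 5, 7, 8] / [3] / [4] / [9];  Q = [1, 2, 3, 7, 8] / [4] / [5] / [6]
  Insert 6 (step 9): P = [1, 2, 5, 6, 8] / [3, 7] / [4] / [9];  Q = [1, 2, 3, 7, 8] / [4, 9] / [5] / [6]
Final shape: (5, 2, 1, 1).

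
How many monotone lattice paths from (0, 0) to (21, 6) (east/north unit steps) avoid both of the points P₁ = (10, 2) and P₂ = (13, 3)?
Number of paths = 157080

Inclusion–exclusion. Total paths: C(27, 21) = 296010. Through P₁: C(12, 10)·C(15, 11) = 90090. Through P₂: C(16, 13)·C(11, 8) = 92400. Since P₁ is strictly southwest of P₂, a monotone path through both must visit P₁ then P₂; paths through both = C(12, 10)·C(4, 3)·C(11, 8) = 43560. Avoid both = 296010 − 90090 − 92400 + 43560 = 157080.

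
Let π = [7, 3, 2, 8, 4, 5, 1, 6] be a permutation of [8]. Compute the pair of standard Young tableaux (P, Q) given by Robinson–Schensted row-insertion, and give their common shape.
P = [1, 4, 5, 6] / [2, 8] / [3] / [7];  Q = [1, 4, 6, 8] / [2, 5] / [3] / [7];  common shape = (4, 2, 1, 1)

Row-insert the values π_1, π_2, … into P one at a time, bumping the leftmost entry strictly greater than the inserted value down to the next row. The recording tableau Q records, in position (i, j), the step at which that cell was added to P.
  Insert 7 (step 1): P = [7];  Q = [1]
  Insert 3 (step 2): P = [3] / [7];  Q = [1] / [2]
  Insert 2 (step 3): P = [2] / [3] / [7];  Q = [1] / [2] / [3]
  Insert 8 (step 4): P = [2, 8] / [3] / [7];  Q = [1, 4] / [2] / [3]
  Insert 4 (step 5): P = [2, 4] / [3, 8] / [7];  Q = [1, 4] / [2, 5] / [3]
  Insert 5 (step 6): P = [2, 4, 5] / [3, 8] / [7];  Q = [1, 4, 6] / [2, 5] / [3]
  Insert 1 (step 7): P = [1, 4, 5] / [2, 8] / [3] / [7];  Q = [1, 4, 6] / [2, 5] / [3] / [7]
  Insert 6 (step 8): P = [1, 4, 5, 6] / [2, 8] / [3] / [7];  Q = [1, 4, 6, 8] / [2, 5] / [3] / [7]
Final shape: (4, 2, 1, 1).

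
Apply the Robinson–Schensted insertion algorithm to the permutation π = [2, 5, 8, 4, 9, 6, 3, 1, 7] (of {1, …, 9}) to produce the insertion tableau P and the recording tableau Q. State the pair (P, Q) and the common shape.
P = [1, 3, 6, 7] / [2, 8, 9] / [4] / [5];  Q = [1, 2, 3, 5] / [4, 6, 9] / [7] / [8];  common shape = (4, 3, 1, 1)

Row-insert the values π_1, π_2, … into P one at a time, bumping the leftmost entry strictly greater than the inserted value down to the next row. The recording tableau Q records, in position (i, j), the step at which that cell was added to P.
  Insert 2 (step 1): P = [2];  Q = [1]
  Insert 5 (step 2): P = [2, 5];  Q = [1, 2]
  Insert 8 (step 3): P = [2, 5, 8];  Q = [1, 2, 3]
  Insert 4 (step 4): P = [2, 4, 8] / [5];  Q = [1, 2, 3] / [4]
  Insert 9 (step 5): P = [2, 4, 8, 9] / [5];  Q = [1, 2, 3, 5] / [4]
  Insert 6 (step 6): P = [2, 4, 6, 9] / [5, 8];  Q = [1, 2, 3, 5] / [4, 6]
  Insert 3 (step 7): P = [2, 3, 6, 9] / [4, 8] / [5];  Q = [1, 2, 3, 5] / [4, 6] / [7]
  Insert 1 (step 8): P = [1, 3, 6, 9] / [2, 8] / [4] / [5];  Q = [1, 2, 3, 5] / [4, 6] / [7] / [8]
  Insert 7 (step 9): P = [1, 3, 6, 7] / [2, 8, 9] / [4] / [5];  Q = [1, 2, 3, 5] / [4, 6, 9] / [7] / [8]
Final shape: (4, 3, 1, 1).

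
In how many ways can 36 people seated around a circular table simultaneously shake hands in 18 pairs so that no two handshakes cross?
C_18 = 477638700

These noncrossing handshakes are counted by the Catalan number C_n = (1/(n + 1)) · C(2n, n). For n = 18: C_18 = (1/19) · C(36, 18) = 9075135300/19 = 477638700.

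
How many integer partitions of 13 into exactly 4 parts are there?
p(13, 4 parts) = 18

Partitions of n into exactly k parts ↔ partitions of n − k into at most k parts (subtract 1 from each part). For n = 13, k = 4, the partitions are: 10+1+1+1, 9+2+1+1, 8+3+1+1, 8+2+2+1, 7+4+1+1, 7+3+2+1, 7+2+2+2, 6+5+1+1, 6+4+2+1, 6+3+3+1, 6+3+2+2, 5+5+2+1, 5+4+3+1, 5+4+2+2, 5+3+3+2, 4+4+4+1, 4+4+3+2, 4+3+3+3. Count = 18.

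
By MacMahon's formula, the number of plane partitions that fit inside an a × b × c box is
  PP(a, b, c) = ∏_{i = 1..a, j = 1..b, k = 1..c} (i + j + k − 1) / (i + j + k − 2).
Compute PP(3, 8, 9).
PP(3, 8, 9) = 198520691512

Evaluate the triple product over i = 1..3, j = 1..8, k = 1..9. The factors are (2/1) · (3/2) · (4/3) · (5/4) · (6/5) · (7/6) · (8/7) · (9/8) · … (216 factors total). The numerators and denominators telescope so the product is an integer; carrying out the multiplication exactly gives PP(3, 8, 9) = 198520691512.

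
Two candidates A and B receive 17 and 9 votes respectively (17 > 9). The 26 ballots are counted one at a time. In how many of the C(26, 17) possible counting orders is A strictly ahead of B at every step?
Strict-lead orderings = 961400

Total orderings of the 26 votes with 17 for A: C(26, 17) = 3124550. By the Bertrand ballot formula (Cycle Lemma / reflection principle), the number of orderings in which A is strictly ahead of B throughout is (p − q)/(p + q) · C(p + q, p) = (17 − 9)/(17 + 9) · 3124550 = 961400.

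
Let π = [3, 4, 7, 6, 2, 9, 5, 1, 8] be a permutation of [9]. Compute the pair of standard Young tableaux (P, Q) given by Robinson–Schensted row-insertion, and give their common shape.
P = [1, 4, 5, 8] / [2, 6, 9] / [3] / [7];  Q = [1, 2, 3, 6] / [4, 7, 9] / [5] / [8];  common shape = (4, 3, 1, 1)

Row-insert the values π_1, π_2, … into P one at a time, bumping the leftmost entry strictly greater than the inserted value down to the next row. The recording tableau Q records, in position (i, j), the step at which that cell was added to P.
  Insert 3 (step 1): P = [3];  Q = [1]
  Insert 4 (step 2): P = [3, 4];  Q = [1, 2]
  Insert 7 (step 3): P = [3, 4, 7];  Q = [1, 2, 3]
  Insert 6 (step 4): P = [3, 4, 6] / [7];  Q = [1, 2, 3] / [4]
  Insert 2 (step 5): P = [2, 4, 6] / [3] / [7];  Q = [1, 2, 3] / [4] / [5]
  Insert 9 (step 6): P = [2, 4, 6, 9] / [3] / [7];  Q = [1, 2, 3, 6] / [4] / [5]
  Insert 5 (step 7): P = [2, 4, 5, 9] / [3, 6] / [7];  Q = [1, 2, 3, 6] / [4, 7] / [5]
  Insert 1 (step 8): P = [1, 4, 5, 9] / [2, 6] / [3] / [7];  Q = [1, 2, 3, 6] / [4, 7] / [5] / [8]
  Insert 8 (step 9): P = [1, 4, 5, 8] / [2, 6, 9] / [3] / [7];  Q = [1, 2, 3, 6] / [4, 7, 9] / [5] / [8]
Final shape: (4, 3, 1, 1).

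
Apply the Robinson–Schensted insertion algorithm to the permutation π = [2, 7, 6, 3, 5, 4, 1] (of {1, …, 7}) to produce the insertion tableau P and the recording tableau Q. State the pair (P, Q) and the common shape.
P = [1, 3, 4] / [2] / [5] / [6] / [7];  Q = [1, 2, 5] / [3] / [4] / [6] / [7];  common shape = (3, 1, 1, 1, 1)

Row-insert the values π_1, π_2, … into P one at a time, bumping the leftmost entry strictly greater than the inserted value down to the next row. The recording tableau Q records, in position (i, j), the step at which that cell was added to P.
  Insert 2 (step 1): P = [2];  Q = [1]
  Insert 7 (step 2): P = [2, 7];  Q = [1, 2]
  Insert 6 (step 3): P = [2, 6] / [7];  Q = [1, 2] / [3]
  Insert 3 (step 4): P = [2, 3] / [6] / [7];  Q = [1, 2] / [3] / [4]
  Insert 5 (step 5): P = [2, 3, 5] / [6] / [7];  Q = [1, 2, 5] / [3] / [4]
  Insert 4 (step 6): P = [2, 3, 4] / [5] / [6] / [7];  Q = [1, 2, 5] / [3] / [4] / [6]
  Insert 1 (step 7): P = [1, 3, 4] / [2] / [5] / [6] / [7];  Q = [1, 2, 5] / [3] / [4] / [6] / [7]
Final shape: (3, 1, 1, 1, 1).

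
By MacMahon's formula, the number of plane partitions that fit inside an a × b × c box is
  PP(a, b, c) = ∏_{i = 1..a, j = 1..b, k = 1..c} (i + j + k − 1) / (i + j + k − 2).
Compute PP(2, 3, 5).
PP(2, 3, 5) = 1176

Evaluate the triple product over i = 1..2, j = 1..3, k = 1..5. The factors are (2/1) · (3/2) · (4/3) · (5/4) · (6/5) · (3/2) · (4/3) · (5/4) · … (30 factors total). The numerators and denominators telescope so the product is an integer; carrying out the multiplication exactly gives PP(2, 3, 5) = 1176.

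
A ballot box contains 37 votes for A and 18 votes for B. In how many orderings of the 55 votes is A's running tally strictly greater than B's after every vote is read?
Strict-lead orderings = 49772989810635

Total orderings of the 55 votes with 37 for A: C(55, 37) = 144079707346575. By the Bertrand ballot formula (Cycle Lemma / reflection principle), the number of orderings in which A is strictly ahead of B throughout is (p − q)/(p + q) · C(p + q, p) = (37 − 18)/(37 + 18) · 144079707346575 = 49772989810635.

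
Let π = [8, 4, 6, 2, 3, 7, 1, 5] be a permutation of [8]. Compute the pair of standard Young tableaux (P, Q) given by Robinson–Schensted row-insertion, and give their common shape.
P = [1, 3, 5] / [2, 6, 7] / [4] / [8];  Q = [1, 3, 6] / [2, 5, 8] / [4] / [7];  common shape = (3, 3, 1, 1)

Row-insert the values π_1, π_2, … into P one at a time, bumping the leftmost entry strictly greater than the inserted value down to the next row. The recording tableau Q records, in position (i, j), the step at which that cell was added to P.
  Insert 8 (step 1): P = [8];  Q = [1]
  Insert 4 (step 2): P = [4] / [8];  Q = [1] / [2]
  Insert 6 (step 3): P = [4, 6] / [8];  Q = [1, 3] / [2]
  Insert 2 (step 4): P = [2, 6] / [4] / [8];  Q = [1, 3] / [2] / [4]
  Insert 3 (step 5): P = [2, 3] / [4, 6] / [8];  Q = [1, 3] / [2, 5] / [4]
  Insert 7 (step 6): P = [2, 3, 7] / [4, 6] / [8];  Q = [1, 3, 6] / [2, 5] / [4]
  Insert 1 (step 7): P = [1, 3, 7] / [2, 6] / [4] / [8];  Q = [1, 3, 6] / [2, 5] / [4] / [7]
  Insert 5 (step 8): P = [1, 3, 5] / [2, 6, 7] / [4] / [8];  Q = [1, 3, 6] / [2, 5, 8] / [4] / [7]
Final shape: (3, 3, 1, 1).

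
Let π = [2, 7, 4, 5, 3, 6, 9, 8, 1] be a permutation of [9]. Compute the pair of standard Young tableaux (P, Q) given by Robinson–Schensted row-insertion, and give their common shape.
P = [1, 3, 5, 6, 8] / [2, 9] / [4] / [7];  Q = [1, 2, 4, 6, 7] / [3, 8] / [5] / [9];  common shape = (5, 2, 1, 1)

Row-insert the values π_1, π_2, … into P one at a time, bumping the leftmost entry strictly greater than the inserted value down to the next row. The recording tableau Q records, in position (i, j), the step at which that cell was added to P.
  Insert 2 (step 1): P = [2];  Q = [1]
  Insert 7 (step 2): P = [2, 7];  Q = [1, 2]
  Insert 4 (step 3): P = [2, 4] / [7];  Q = [1, 2] / [3]
  Insert 5 (step 4): P = [2, 4, 5] / [7];  Q = [1, 2, 4] / [3]
  Insert 3 (step 5): P = [2, 3, 5] / [4] / [7];  Q = [1, 2, 4] / [3] / [5]
  Insert 6 (step 6): P = [2, 3, 5, 6] / [4] / [7];  Q = [1, 2, 4, 6] / [3] / [5]
  Insert 9 (step 7): P = [2, 3, 5, 6, 9] / [4] / [7];  Q = [1, 2, 4, 6, 7] / [3] / [5]
  Insert 8 (step 8): P = [2, 3, 5, 6, 8] / [4, 9] / [7];  Q = [1, 2, 4, 6, 7] / [3, 8] / [5]
  Insert 1 (step 9): P = [1, 3, 5, 6, 8] / [2, 9] / [4] / [7];  Q = [1, 2, 4, 6, 7] / [3, 8] / [5] / [9]
Final shape: (5, 2, 1, 1).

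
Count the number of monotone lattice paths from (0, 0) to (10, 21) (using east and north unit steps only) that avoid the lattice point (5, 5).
Number of paths = 39224217

Total paths from (0, 0) to (10, 21): C(31, 10) = 44352165. Paths through (5, 5): (paths (0, 0) → (5, 5)) × (paths (5, 5) → (10, 21)) = C(10, 5) · C(21, 5) = 252 · 20349 = 5127948. Avoidance count = 44352165 − 5127948 = 39224217.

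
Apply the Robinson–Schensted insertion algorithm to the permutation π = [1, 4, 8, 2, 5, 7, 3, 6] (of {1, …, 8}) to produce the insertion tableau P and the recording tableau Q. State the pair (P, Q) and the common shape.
P = [1, 2, 3, 6] / [4, 5, 7] / [8];  Q = [1, 2, 3, 6] / [4, 5, 8] / [7];  common shape = (4, 3, 1)

Row-insert the values π_1, π_2, … into P one at a time, bumping the leftmost entry strictly greater than the inserted value down to the next row. The recording tableau Q records, in position (i, j), the step at which that cell was added to P.
  Insert 1 (step 1): P = [1];  Q = [1]
  Insert 4 (step 2): P = [1, 4];  Q = [1, 2]
  Insert 8 (step 3): P = [1, 4, 8];  Q = [1, 2, 3]
  Insert 2 (step 4): P = [1, 2, 8] / [4];  Q = [1, 2, 3] / [4]
  Insert 5 (step 5): P = [1, 2, 5] / [4, 8];  Q = [1, 2, 3] / [4, 5]
  Insert 7 (step 6): P = [1, 2, 5, 7] / [4, 8];  Q = [1, 2, 3, 6] / [4, 5]
  Insert 3 (step 7): P = [1, 2, 3, 7] / [4, 5] / [8];  Q = [1, 2, 3, 6] / [4, 5] / [7]
  Insert 6 (step 8): P = [1, 2, 3, 6] / [4, 5, 7] / [8];  Q = [1, 2, 3, 6] / [4, 5, 8] / [7]
Final shape: (4, 3, 1).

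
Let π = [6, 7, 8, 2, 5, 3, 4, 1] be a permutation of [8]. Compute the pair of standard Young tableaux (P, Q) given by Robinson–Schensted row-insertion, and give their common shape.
P = [1, 3, 4] / [2, 7, 8] / [5] / [6];  Q = [1, 2, 3] / [4, 5, 7] / [6] / [8];  common shape = (3, 3, 1, 1)

Row-insert the values π_1, π_2, … into P one at a time, bumping the leftmost entry strictly greater than the inserted value down to the next row. The recording tableau Q records, in position (i, j), the step at which that cell was added to P.
  Insert 6 (step 1): P = [6];  Q = [1]
  Insert 7 (step 2): P = [6, 7];  Q = [1, 2]
  Insert 8 (step 3): P = [6, 7, 8];  Q = [1, 2, 3]
  Insert 2 (step 4): P = [2, 7, 8] / [6];  Q = [1, 2, 3] / [4]
  Insert 5 (step 5): P = [2, 5, 8] / [6, 7];  Q = [1, 2, 3] / [4, 5]
  Insert 3 (step 6): P = [2, 3, 8] / [5, 7] / [6];  Q = [1, 2, 3] / [4, 5] / [6]
  Insert 4 (step 7): P = [2, 3, 4] / [5, 7, 8] / [6];  Q = [1, 2, 3] / [4, 5, 7] / [6]
  Insert 1 (step 8): P = [1, 3, 4] / [2, 7, 8] / [5] / [6];  Q = [1, 2, 3] / [4, 5, 7] / [6] / [8]
Final shape: (3, 3, 1, 1).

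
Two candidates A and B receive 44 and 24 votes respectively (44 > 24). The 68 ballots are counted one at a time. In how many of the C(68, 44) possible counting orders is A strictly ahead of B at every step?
Strict-lead orderings = 442256241115143000

Total orderings of the 68 votes with 44 for A: C(68, 44) = 1503671219791486200. By the Bertrand ballot formula (Cycle Lemma / reflection principle), the number of orderings in which A is strictly ahead of B throughout is (p − q)/(p + q) · C(p + q, p) = (44 − 24)/(44 + 24) · 1503671219791486200 = 442256241115143000.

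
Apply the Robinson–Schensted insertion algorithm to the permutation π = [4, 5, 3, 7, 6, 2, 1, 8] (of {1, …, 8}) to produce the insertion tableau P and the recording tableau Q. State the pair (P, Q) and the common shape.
P = [1, 5, 6, 8] / [2, 7] / [3] / [4];  Q = [1, 2, 4, 8] / [3, 5] / [6] / [7];  common shape = (4, 2, 1, 1)

Row-insert the values π_1, π_2, … into P one at a time, bumping the leftmost entry strictly greater than the inserted value down to the next row. The recording tableau Q records, in position (i, j), the step at which that cell was added to P.
  Insert 4 (step 1): P = [4];  Q = [1]
  Insert 5 (step 2): P = [4, 5];  Q = [1, 2]
  Insert 3 (step 3): P = [3, 5] / [4];  Q = [1, 2] / [3]
  Insert 7 (step 4): P = [3, 5, 7] / [4];  Q = [1, 2, 4] / [3]
  Insert 6 (step 5): P = [3, 5, 6] / [4, 7];  Q = [1, 2, 4] / [3, 5]
  Insert 2 (step 6): P = [2, 5, 6] / [3, 7] / [4];  Q = [1, 2, 4] / [3, 5] / [6]
  Insert 1 (step 7): P = [1, 5, 6] / [2, 7] / [3] / [4];  Q = [1, 2, 4] / [3, 5] / [6] / [7]
  Insert 8 (step 8): P = [1, 5, 6, 8] / [2, 7] / [3] / [4];  Q = [1, 2, 4, 8] / [3, 5] / [6] / [7]
Final shape: (4, 2, 1, 1).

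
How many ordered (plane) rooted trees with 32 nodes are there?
C_31 = 14544636039226909

These ordered rooted trees are counted by the Catalan number C_n = (1/(n + 1)) · C(2n, n). For n = 31: C_31 = (1/32) · C(62, 31) = 465428353255261088/32 = 14544636039226909.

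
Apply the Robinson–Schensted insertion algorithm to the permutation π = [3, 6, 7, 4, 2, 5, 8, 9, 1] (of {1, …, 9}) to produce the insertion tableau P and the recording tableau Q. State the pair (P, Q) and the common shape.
P = [1, 4, 5, 8, 9] / [2, 7] / [3] / [6];  Q = [1, 2, 3, 7, 8] / [4, 6] / [5] / [9];  common shape = (5, 2, 1, 1)

Row-insert the values π_1, π_2, … into P one at a time, bumping the leftmost entry strictly greater than the inserted value down to the next row. The recording tableau Q records, in position (i, j), the step at which that cell was added to P.
  Insert 3 (step 1): P = [3];  Q = [1]
  Insert 6 (step 2): P = [3, 6];  Q = [1, 2]
  Insert 7 (step 3): P = [3, 6, 7];  Q = [1, 2, 3]
  Insert 4 (step 4): P = [3, 4, 7] / [6];  Q = [1, 2, 3] / [4]
  Insert 2 (step 5): P = [2, 4, 7] / [3] / [6];  Q = [1, 2, 3] / [4] / [5]
  Insert 5 (step 6): P = [2, 4, 5] / [3, 7] / [6];  Q = [1, 2, 3] / [4, 6] / [5]
  Insert 8 (step 7): P = [2, 4, 5, 8] / [3, 7] / [6];  Q = [1, 2, 3, 7] / [4, 6] / [5]
  Insert 9 (step 8): P = [2, 4, 5, 8, 9] / [3, 7] / [6];  Q = [1, 2, 3, 7, 8] / [4, 6] / [5]
  Insert 1 (step 9): P = [1, 4, 5, 8, 9] / [2, 7] / [3] / [6];  Q = [1, 2, 3, 7, 8] / [4, 6] / [5] / [9]
Final shape: (5, 2, 1, 1).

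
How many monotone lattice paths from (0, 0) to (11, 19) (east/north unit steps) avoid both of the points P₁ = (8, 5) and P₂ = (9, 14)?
Number of paths = 36861420

Inclusion–exclusion. Total paths: C(30, 11) = 54627300. Through P₁: C(13, 8)·C(17, 3) = 875160. Through P₂: C(23, 9)·C(7, 2) = 17160990. Since P₁ is strictly southwest of P₂, a monotone path through both must visit P₁ then P₂; paths through both = C(13, 8)·C(10, 1)·C(7, 2) = 270270. Avoid both = 54627300 − 875160 − 17160990 + 270270 = 36861420.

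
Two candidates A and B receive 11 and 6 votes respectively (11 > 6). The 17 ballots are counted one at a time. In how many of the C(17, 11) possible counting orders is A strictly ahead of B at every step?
Strict-lead orderings = 3640

Total orderings of the 17 votes with 11 for A: C(17, 11) = 12376. By the Bertrand ballot formula (Cycle Lemma / reflection principle), the number of orderings in which A is strictly ahead of B throughout is (p − q)/(p + q) · C(p + q, p) = (11 − 6)/(11 + 6) · 12376 = 3640.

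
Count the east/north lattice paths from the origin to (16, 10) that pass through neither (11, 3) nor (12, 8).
Number of paths = 3166657

Inclusion–exclusion. Total paths: C(26, 16) = 5311735. Through P₁: C(14, 11)·C(12, 5) = 288288. Through P₂: C(20, 12)·C(6, 4) = 1889550. Since P₁ is strictly southwest of P₂, a monotone path through both must visit P₁ then P₂; paths through both = C(14, 11)·C(6, 1)·C(6, 4) = 32760. Avoid both = 5311735 − 288288 − 1889550 + 32760 = 3166657.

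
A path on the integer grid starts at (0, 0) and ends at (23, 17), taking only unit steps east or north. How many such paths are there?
Number of paths = 88732378800

A monotone lattice path from (0, 0) to (23, 17) consists of 23 east steps and 17 north steps in some order, so it is determined by which 23 of the 40 steps are east. The count is C(40, 23) = 88732378800.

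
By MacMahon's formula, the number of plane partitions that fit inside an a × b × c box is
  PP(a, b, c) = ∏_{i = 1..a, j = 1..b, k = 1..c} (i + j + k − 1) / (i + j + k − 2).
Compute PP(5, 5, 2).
PP(5, 5, 2) = 19404

Evaluate the triple product over i = 1..5, j = 1..5, k = 1..2. The factors are (2/1) · (3/2) · (3/2) · (4/3) · (4/3) · (5/4) · (5/4) · (6/5) · … (50 factors total). The numerators and denominators telescope so the product is an integer; carrying out the multiplication exactly gives PP(5, 5, 2) = 19404.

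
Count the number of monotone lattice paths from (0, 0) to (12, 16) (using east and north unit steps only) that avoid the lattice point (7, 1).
Number of paths = 30297723

Total paths from (0, 0) to (12, 16): C(28, 12) = 30421755. Paths through (7, 1): (paths (0, 0) → (7, 1)) × (paths (7, 1) → (12, 16)) = C(8, 7) · C(20, 5) = 8 · 15504 = 124032. Avoidance count = 30421755 − 124032 = 30297723.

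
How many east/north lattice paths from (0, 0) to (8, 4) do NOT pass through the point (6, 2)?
Number of paths = 327

Total paths from (0, 0) to (8, 4): C(12, 8) = 495. Paths through (6, 2): (paths (0, 0) → (6, 2)) × (paths (6, 2) → (8, 4)) = C(8, 6) · C(4, 2) = 28 · 6 = 168. Avoidance count = 495 − 168 = 327.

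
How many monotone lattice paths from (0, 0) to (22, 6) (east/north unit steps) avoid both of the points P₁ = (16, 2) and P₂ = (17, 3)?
Number of paths = 297906

Inclusion–exclusion. Total paths: C(28, 22) = 376740. Through P₁: C(18, 16)·C(10, 6) = 32130. Through P₂: C(20, 17)·C(8, 5) = 63840. Since P₁ is strictly southwest of P₂, a monotone path through both must visit P₁ then P₂; paths through both = C(18, 16)·C(2, 1)·C(8, 5) = 17136. Avoid both = 376740 − 32130 − 63840 + 17136 = 297906.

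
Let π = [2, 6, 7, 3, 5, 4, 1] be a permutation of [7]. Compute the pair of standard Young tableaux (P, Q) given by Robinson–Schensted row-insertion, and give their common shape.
P = [1, 3, 4] / [2, 7] / [5] / [6];  Q = [1, 2, 3] / [4, 5] / [6] / [7];  common shape = (3, 2, 1, 1)

Row-insert the values π_1, π_2, … into P one at a time, bumping the leftmost entry strictly greater than the inserted value down to the next row. The recording tableau Q records, in position (i, j), the step at which that cell was added to P.
  Insert 2 (step 1): P = [2];  Q = [1]
  Insert 6 (step 2): P = [2, 6];  Q = [1, 2]
  Insert 7 (step 3): P = [2, 6, 7];  Q = [1, 2, 3]
  Insert 3 (step 4): P = [2, 3, 7] / [6];  Q = [1, 2, 3] / [4]
  Insert 5 (step 5): P = [2, 3, 5] / [6, 7];  Q = [1, 2, 3] / [4, 5]
  Insert 4 (step 6): P = [2, 3, 4] / [5, 7] / [6];  Q = [1, 2, 3] / [4, 5] / [6]
  Insert 1 (step 7): P = [1, 3, 4] / [2, 7] / [5] / [6];  Q = [1, 2, 3] / [4, 5] / [6] / [7]
Final shape: (3, 2, 1, 1).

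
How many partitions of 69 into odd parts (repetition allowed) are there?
p_odd(69) = 27130

Enumerate partitions using only odd parts via the recurrence o(n, m) = o(n, m−2) + o(n−m, m) over odd m, starting from the largest odd part ≤ n. This gives p_odd(69) = 27130. (Euler's theorem: equals the count of distinct-part partitions.)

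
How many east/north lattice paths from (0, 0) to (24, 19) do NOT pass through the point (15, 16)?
Number of paths = 734353588950

Total paths from (0, 0) to (24, 19): C(43, 24) = 800472431850. Paths through (15, 16): (paths (0, 0) → (15, 16)) × (paths (15, 16) → (24, 19)) = C(31, 15) · C(12, 9) = 300540195 · 220 = 66118842900. Avoidance count = 800472431850 − 66118842900 = 734353588950.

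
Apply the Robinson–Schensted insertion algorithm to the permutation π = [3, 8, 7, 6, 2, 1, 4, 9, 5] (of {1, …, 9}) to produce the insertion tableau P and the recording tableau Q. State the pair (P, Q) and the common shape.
P = [1, 4, 5] / [2, 6, 9] / [3] / [7] / [8];  Q = [1, 2, 8] / [3, 7, 9] / [4] / [5] / [6];  common shape = (3, 3, 1, 1, 1)

Row-insert the values π_1, π_2, … into P one at a time, bumping the leftmost entry strictly greater than the inserted value down to the next row. The recording tableau Q records, in position (i, j), the step at which that cell was added to P.
  Insert 3 (step 1): P = [3];  Q = [1]
  Insert 8 (step 2): P = [3, 8];  Q = [1, 2]
  Insert 7 (step 3): P = [3, 7] / [8];  Q = [1, 2] / [3]
  Insert 6 (step 4): P = [3, 6] / [7] / [8];  Q = [1, 2] / [3] / [4]
  Insert 2 (step 5): P = [2, 6] / [3] / [7] / [8];  Q = [1, 2] / [3] / [4] / [5]
  Insert 1 (step 6): P = [1, 6] / [2] / [3] / [7] / [8];  Q = [1, 2] / [3] / [4] / [5] / [6]
  Insert 4 (step 7): P = [1, 4] / [2, 6] / [3] / [7] / [8];  Q = [1, 2] / [3, 7] / [4] / [5] / [6]
  Insert 9 (step 8): P = [1, 4, 9] / [2, 6] / [3] / [7] / [8];  Q = [1, 2, 8] / [3, 7] / [4] / [5] / [6]
  Insert 5 (step 9): P = [1, 4, 5] / [2, 6, 9] / [3] / [7] / [8];  Q = [1, 2, 8] / [3, 7, 9] / [4] / [5] / [6]
Final shape: (3, 3, 1, 1, 1).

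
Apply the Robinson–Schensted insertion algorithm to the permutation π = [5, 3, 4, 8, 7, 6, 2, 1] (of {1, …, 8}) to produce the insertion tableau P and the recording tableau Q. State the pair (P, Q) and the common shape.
P = [1, 4, 6] / [2, 7] / [3] / [5] / [8];  Q = [1, 3, 4] / [2, 5] / [6] / [7] / [8];  common shape = (3, 2, 1, 1, 1)

Row-insert the values π_1, π_2, … into P one at a time, bumping the leftmost entry strictly greater than the inserted value down to the next row. The recording tableau Q records, in position (i, j), the step at which that cell was added to P.
  Insert 5 (step 1): P = [5];  Q = [1]
  Insert 3 (step 2): P = [3] / [5];  Q = [1] / [2]
  Insert 4 (step 3): P = [3, 4] / [5];  Q = [1, 3] / [2]
  Insert 8 (step 4): P = [3, 4, 8] / [5];  Q = [1, 3, 4] / [2]
  Insert 7 (step 5): P = [3, 4, 7] / [5, 8];  Q = [1, 3, 4] / [2, 5]
  Insert 6 (step 6): P = [3, 4, 6] / [5, 7] / [8];  Q = [1, 3, 4] / [2, 5] / [6]
  Insert 2 (step 7): P = [2, 4, 6] / [3, 7] / [5] / [8];  Q = [1, 3, 4] / [2, 5] / [6] / [7]
  Insert 1 (step 8): P = [1, 4, 6] / [2, 7] / [3] / [5] / [8];  Q = [1, 3, 4] / [2, 5] / [6] / [7] / [8]
Final shape: (3, 2, 1, 1, 1).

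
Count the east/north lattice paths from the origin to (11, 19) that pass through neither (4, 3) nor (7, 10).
Number of paths = 35144485

Inclusion–exclusion. Total paths: C(30, 11) = 54627300. Through P₁: C(7, 4)·C(23, 7) = 8580495. Through P₂: C(17, 7)·C(13, 4) = 13905320. Since P₁ is strictly southwest of P₂, a monotone path through both must visit P₁ then P₂; paths through both = C(7, 4)·C(10, 3)·C(13, 4) = 3003000. Avoid both = 54627300 − 8580495 − 13905320 + 3003000 = 35144485.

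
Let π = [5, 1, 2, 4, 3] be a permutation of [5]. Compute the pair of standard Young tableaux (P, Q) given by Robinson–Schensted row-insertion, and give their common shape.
P = [1, 2, 3] / [4] / [5];  Q = [1, 3, 4] / [2] / [5];  common shape = (3, 1, 1)

Row-insert the values π_1, π_2, … into P one at a time, bumping the leftmost entry strictly greater than the inserted value down to the next row. The recording tableau Q records, in position (i, j), the step at which that cell was added to P.
  Insert 5 (step 1): P = [5];  Q = [1]
  Insert 1 (step 2): P = [1] / [5];  Q = [1] / [2]
  Insert 2 (step 3): P = [1, 2] / [5];  Q = [1, 3] / [2]
  Insert 4 (step 4): P = [1, 2, 4] / [5];  Q = [1, 3, 4] / [2]
  Insert 3 (step 5): P = [1, 2, 3] / [4] / [5];  Q = [1, 3, 4] / [2] / [5]
Final shape: (3, 1, 1).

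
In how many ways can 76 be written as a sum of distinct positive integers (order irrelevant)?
q(76) = 53250

A partition into distinct parts is a strictly decreasing sequence summing to n. The recurrence d(n, m) = d(n, m−1) + d(n−m, m−1) (use part m at most once) with q(n) = d(n, n) gives q(76) = 53250. (Euler's theorem: # distinct-part partitions = # odd-part partitions.)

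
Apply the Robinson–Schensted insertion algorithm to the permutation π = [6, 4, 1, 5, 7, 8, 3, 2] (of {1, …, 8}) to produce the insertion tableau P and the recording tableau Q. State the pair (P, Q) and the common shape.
P = [1, 2, 7, 8] / [3, 5] / [4] / [6];  Q = [1, 4, 5, 6] / [2, 7] / [3] / [8];  common shape = (4, 2, 1, 1)

Row-insert the values π_1, π_2, … into P one at a time, bumping the leftmost entry strictly greater than the inserted value down to the next row. The recording tableau Q records, in position (i, j), the step at which that cell was added to P.
  Insert 6 (step 1): P = [6];  Q = [1]
  Insert 4 (step 2): P = [4] / [6];  Q = [1] / [2]
  Insert 1 (step 3): P = [1] / [4] / [6];  Q = [1] / [2] / [3]
  Insert 5 (step 4): P = [1, 5] / [4] / [6];  Q = [1, 4] / [2] / [3]
  Insert 7 (step 5): P = [1, 5, 7] / [4] / [6];  Q = [1, 4, 5] / [2] / [3]
  Insert 8 (step 6): P = [1, 5, 7, 8] / [4] / [6];  Q = [1, 4, 5, 6] / [2] / [3]
  Insert 3 (step 7): P = [1, 3, 7, 8] / [4, 5] / [6];  Q = [1, 4, 5, 6] / [2, 7] / [3]
  Insert 2 (step 8): P = [1, 2, 7, 8] / [3, 5] / [4] / [6];  Q = [1, 4, 5, 6] / [2, 7] / [3] / [8]
Final shape: (4, 2, 1, 1).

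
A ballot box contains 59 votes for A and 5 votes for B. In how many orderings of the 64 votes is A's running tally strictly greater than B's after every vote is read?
Strict-lead orderings = 6433182

Total orderings of the 64 votes with 59 for A: C(64, 59) = 7624512. By the Bertrand ballot formula (Cycle Lemma / reflection principle), the number of orderings in which A is strictly ahead of B throughout is (p − q)/(p + q) · C(p + q, p) = (59 − 5)/(59 + 5) · 7624512 = 6433182.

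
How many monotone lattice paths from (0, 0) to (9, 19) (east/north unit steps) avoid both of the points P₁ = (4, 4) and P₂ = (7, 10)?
Number of paths = 5075380

Inclusion–exclusion. Total paths: C(28, 9) = 6906900. Through P₁: C(8, 4)·C(20, 5) = 1085280. Through P₂: C(17, 7)·C(11, 2) = 1069640. Since P₁ is strictly southwest of P₂, a monotone path through both must visit P₁ then P₂; paths through both = C(8, 4)·C(9, 3)·C(11, 2) = 323400. Avoid both = 6906900 − 1085280 − 1069640 + 323400 = 5075380.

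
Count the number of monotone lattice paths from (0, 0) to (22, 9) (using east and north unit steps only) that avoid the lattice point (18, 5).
Number of paths = 17804645

Total paths from (0, 0) to (22, 9): C(31, 22) = 20160075. Paths through (18, 5): (paths (0, 0) → (18, 5)) × (paths (18, 5) → (22, 9)) = C(23, 18) · C(8, 4) = 33649 · 70 = 2355430. Avoidance count = 20160075 − 2355430 = 17804645.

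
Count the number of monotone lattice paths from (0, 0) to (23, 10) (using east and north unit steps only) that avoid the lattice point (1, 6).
Number of paths = 92456390

Total paths from (0, 0) to (23, 10): C(33, 23) = 92561040. Paths through (1, 6): (paths (0, 0) → (1, 6)) × (paths (1, 6) → (23, 10)) = C(7, 1) · C(26, 22) = 7 · 14950 = 104650. Avoidance count = 92561040 − 104650 = 92456390.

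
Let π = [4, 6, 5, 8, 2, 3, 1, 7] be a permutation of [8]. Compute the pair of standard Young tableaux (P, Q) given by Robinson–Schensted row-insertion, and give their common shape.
P = [1, 3, 7] / [2, 5, 8] / [4] / [6];  Q = [1, 2, 4] / [3, 6, 8] / [5] / [7];  common shape = (3, 3, 1, 1)

Row-insert the values π_1, π_2, … into P one at a time, bumping the leftmost entry strictly greater than the inserted value down to the next row. The recording tableau Q records, in position (i, j), the step at which that cell was added to P.
  Insert 4 (step 1): P = [4];  Q = [1]
  Insert 6 (step 2): P = [4, 6];  Q = [1, 2]
  Insert 5 (step 3): P = [4, 5] / [6];  Q = [1, 2] / [3]
  Insert 8 (step 4): P = [4, 5, 8] / [6];  Q = [1, 2, 4] / [3]
  Insert 2 (step 5): P = [2, 5, 8] / [4] / [6];  Q = [1, 2, 4] / [3] / [5]
  Insert 3 (step 6): P = [2, 3, 8] / [4, 5] / [6];  Q = [1, 2, 4] / [3, 6] / [5]
  Insert 1 (step 7): P = [1, 3, 8] / [2, 5] / [4] / [6];  Q = [1, 2, 4] / [3, 6] / [5] / [7]
  Insert 7 (step 8): P = [1, 3, 7] / [2, 5, 8] / [4] / [6];  Q = [1, 2, 4] / [3, 6, 8] / [5] / [7]
Final shape: (3, 3, 1, 1).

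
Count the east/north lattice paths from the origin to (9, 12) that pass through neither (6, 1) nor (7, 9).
Number of paths = 177612

Inclusion–exclusion. Total paths: C(21, 9) = 293930. Through P₁: C(7, 6)·C(14, 3) = 2548. Through P₂: C(16, 7)·C(5, 2) = 114400. Since P₁ is strictly southwest of P₂, a monotone path through both must visit P₁ then P₂; paths through both = C(7, 6)·C(9, 1)·C(5, 2) = 630. Avoid both = 293930 − 2548 − 114400 + 630 = 177612.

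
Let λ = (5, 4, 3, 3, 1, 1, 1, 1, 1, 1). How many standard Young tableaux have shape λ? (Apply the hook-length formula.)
# SYT of shape (5, 4, 3, 3, 1, 1, 1, 1, 1, 1) = 155195040

Hook-length formula: f^λ = n! / Π hook(c), product over all cells c of the Young diagram. For λ = (5, 4, 3, 3, 1, 1, 1, 1, 1, 1), n = 21 boxes. Hook lengths by row (left-to-right, top-to-bottom): [14, 7, 6, 3, 1]; [12, 5, 4, 1]; [10, 3, 2]; [9, 2, 1]; [6]; [5]; [4]; [3]; [2]; [1]. Product of hooks = 329204736000. So f^λ = 21! / 329204736000 = 51090942171709440000 / 329204736000 = 155195040.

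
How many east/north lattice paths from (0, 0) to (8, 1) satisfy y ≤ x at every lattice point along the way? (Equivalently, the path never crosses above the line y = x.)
Number of paths = 8

By the reflection principle (André's argument), the number of monotone paths to (8, 1) with n ≤ m that never go above y = x is C(9, 8) − C(9, 9) = 9 − 1 = 8.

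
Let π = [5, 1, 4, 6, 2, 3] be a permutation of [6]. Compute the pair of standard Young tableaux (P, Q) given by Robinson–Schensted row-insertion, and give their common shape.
P = [1, 2, 3] / [4, 6] / [5];  Q = [1, 3, 4] / [2, 6] / [5];  common shape = (3, 2, 1)

Row-insert the values π_1, π_2, … into P one at a time, bumping the leftmost entry strictly greater than the inserted value down to the next row. The recording tableau Q records, in position (i, j), the step at which that cell was added to P.
  Insert 5 (step 1): P = [5];  Q = [1]
  Insert 1 (step 2): P = [1] / [5];  Q = [1] / [2]
  Insert 4 (step 3): P = [1, 4] / [5];  Q = [1, 3] / [2]
  Insert 6 (step 4): P = [1, 4, 6] / [5];  Q = [1, 3, 4] / [2]
  Insert 2 (step 5): P = [1, 2, 6] / [4] / [5];  Q = [1, 3, 4] / [2] / [5]
  Insert 3 (step 6): P = [1, 2, 3] / [4, 6] / [5];  Q = [1, 3, 4] / [2, 6] / [5]
Final shape: (3, 2, 1).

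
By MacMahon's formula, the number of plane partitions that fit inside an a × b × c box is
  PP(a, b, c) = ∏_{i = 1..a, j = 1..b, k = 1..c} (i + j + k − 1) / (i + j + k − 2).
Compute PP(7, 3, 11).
PP(7, 3, 11) = 431621592480

Evaluate the triple product over i = 1..7, j = 1..3, k = 1..11. The factors are (2/1) · (3/2) · (4/3) · (5/4) · (6/5) · (7/6) · (8/7) · (9/8) · … (231 factors total). The numerators and denominators telescope so the product is an integer; carrying out the multiplication exactly gives PP(7, 3, 11) = 431621592480.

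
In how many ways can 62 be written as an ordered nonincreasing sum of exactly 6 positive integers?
p(62, 6 parts) = 14800

Partitions of n into exactly k parts are in bijection with partitions of n − k into at most k parts (subtract 1 from each part). So p(62, exactly 6) = p(56, parts ≤ 6). Computing via the recurrence p(m, j) = p(m, j−1) + p(m−j, j) gives 14800.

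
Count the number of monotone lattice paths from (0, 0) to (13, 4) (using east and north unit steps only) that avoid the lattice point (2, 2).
Number of paths = 1912

Total paths from (0, 0) to (13, 4): C(17, 13) = 2380. Paths through (2, 2): (paths (0, 0) → (2, 2)) × (paths (2, 2) → (13, 4)) = C(4, 2) · C(13, 11) = 6 · 78 = 468. Avoidance count = 2380 − 468 = 1912.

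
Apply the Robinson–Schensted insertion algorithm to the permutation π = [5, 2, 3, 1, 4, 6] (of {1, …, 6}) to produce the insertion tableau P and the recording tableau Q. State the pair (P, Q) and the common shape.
P = [1, 3, 4, 6] / [2] / [5];  Q = [1, 3, 5, 6] / [2] / [4];  common shape = (4, 1, 1)

Row-insert the values π_1, π_2, … into P one at a time, bumping the leftmost entry strictly greater than the inserted value down to the next row. The recording tableau Q records, in position (i, j), the step at which that cell was added to P.
  Insert 5 (step 1): P = [5];  Q = [1]
  Insert 2 (step 2): P = [2] / [5];  Q = [1] / [2]
  Insert 3 (step 3): P = [2, 3] / [5];  Q = [1, 3] / [2]
  Insert 1 (step 4): P = [1, 3] / [2] / [5];  Q = [1, 3] / [2] / [4]
  Insert 4 (step 5): P = [1, 3, 4] / [2] / [5];  Q = [1, 3, 5] / [2] / [4]
  Insert 6 (step 6): P = [1, 3, 4, 6] / [2] / [5];  Q = [1, 3, 5, 6] / [2] / [4]
Final shape: (4, 1, 1).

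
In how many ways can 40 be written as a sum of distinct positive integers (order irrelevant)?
q(40) = 1113

A partition into distinct parts is a strictly decreasing sequence summing to n. The recurrence d(n, m) = d(n, m−1) + d(n−m, m−1) (use part m at most once) with q(n) = d(n, n) gives q(40) = 1113. (Euler's theorem: # distinct-part partitions = # odd-part partitions.)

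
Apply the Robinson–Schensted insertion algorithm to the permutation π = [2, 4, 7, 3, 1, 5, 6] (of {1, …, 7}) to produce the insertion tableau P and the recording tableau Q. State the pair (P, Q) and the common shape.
P = [1, 3, 5, 6] / [2, 7] / [4];  Q = [1, 2, 3, 7] / [4, 6] / [5];  common shape = (4, 2, 1)

Row-insert the values π_1, π_2, … into P one at a time, bumping the leftmost entry strictly greater than the inserted value down to the next row. The recording tableau Q records, in position (i, j), the step at which that cell was added to P.
  Insert 2 (step 1): P = [2];  Q = [1]
  Insert 4 (step 2): P = [2, 4];  Q = [1, 2]
  Insert 7 (step 3): P = [2, 4, 7];  Q = [1, 2, 3]
  Insert 3 (step 4): P = [2, 3, 7] / [4];  Q = [1, 2, 3] / [4]
  Insert 1 (step 5): P = [1, 3, 7] / [2] / [4];  Q = [1, 2, 3] / [4] / [5]
  Insert 5 (step 6): P = [1, 3, 5] / [2, 7] / [4];  Q = [1, 2, 3] / [4, 6] / [5]
  Insert 6 (step 7): P = [1, 3, 5, 6] / [2, 7] / [4];  Q = [1, 2, 3, 7] / [4, 6] / [5]
Final shape: (4, 2, 1).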